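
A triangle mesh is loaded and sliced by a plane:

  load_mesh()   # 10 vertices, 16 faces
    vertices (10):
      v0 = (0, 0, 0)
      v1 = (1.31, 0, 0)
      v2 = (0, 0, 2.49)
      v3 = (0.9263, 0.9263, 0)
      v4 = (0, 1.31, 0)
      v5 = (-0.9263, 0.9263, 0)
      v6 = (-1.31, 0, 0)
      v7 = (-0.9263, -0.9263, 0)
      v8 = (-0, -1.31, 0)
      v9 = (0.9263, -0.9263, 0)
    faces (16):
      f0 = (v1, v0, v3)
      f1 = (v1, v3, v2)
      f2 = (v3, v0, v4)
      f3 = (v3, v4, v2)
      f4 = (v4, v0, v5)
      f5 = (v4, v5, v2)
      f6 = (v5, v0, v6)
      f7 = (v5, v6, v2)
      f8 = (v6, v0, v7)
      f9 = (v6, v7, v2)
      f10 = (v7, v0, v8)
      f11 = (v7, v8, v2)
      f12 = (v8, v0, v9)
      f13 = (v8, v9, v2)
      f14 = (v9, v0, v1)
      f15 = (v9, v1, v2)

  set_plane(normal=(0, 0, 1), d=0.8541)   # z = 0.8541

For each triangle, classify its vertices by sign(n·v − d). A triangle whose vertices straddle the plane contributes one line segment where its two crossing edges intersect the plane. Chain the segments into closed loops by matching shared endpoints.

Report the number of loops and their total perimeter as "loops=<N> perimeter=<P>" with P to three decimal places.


Straddling triangles (8 of 16):
  (v1,v3,v2) [--+] → (0.608568, 0.608568, 0.8541)–(0.860654, 0, 0.8541)  len=0.6587
  (v3,v4,v2) [--+] → (0, 0.860654, 0.8541)–(0.608568, 0.608568, 0.8541)  len=0.6587
  (v4,v5,v2) [--+] → (-0.608568, 0.608568, 0.8541)–(0, 0.860654, 0.8541)  len=0.6587
  (v5,v6,v2) [--+] → (-0.860654, 0, 0.8541)–(-0.608568, 0.608568, 0.8541)  len=0.6587
  (v6,v7,v2) [--+] → (-0.608568, -0.608568, 0.8541)–(-0.860654, 0, 0.8541)  len=0.6587
  (v7,v8,v2) [--+] → (0, -0.860654, 0.8541)–(-0.608568, -0.608568, 0.8541)  len=0.6587
  (v8,v9,v2) [--+] → (0.608568, -0.608568, 0.8541)–(0, -0.860654, 0.8541)  len=0.6587
  (v9,v1,v2) [--+] → (0.860654, 0, 0.8541)–(0.608568, -0.608568, 0.8541)  len=0.6587

Chained into 1 loop(s):
  loop 1: 8 segments, perimeter = 5.2697
Total perimeter = 5.270

loops=1 perimeter=5.270


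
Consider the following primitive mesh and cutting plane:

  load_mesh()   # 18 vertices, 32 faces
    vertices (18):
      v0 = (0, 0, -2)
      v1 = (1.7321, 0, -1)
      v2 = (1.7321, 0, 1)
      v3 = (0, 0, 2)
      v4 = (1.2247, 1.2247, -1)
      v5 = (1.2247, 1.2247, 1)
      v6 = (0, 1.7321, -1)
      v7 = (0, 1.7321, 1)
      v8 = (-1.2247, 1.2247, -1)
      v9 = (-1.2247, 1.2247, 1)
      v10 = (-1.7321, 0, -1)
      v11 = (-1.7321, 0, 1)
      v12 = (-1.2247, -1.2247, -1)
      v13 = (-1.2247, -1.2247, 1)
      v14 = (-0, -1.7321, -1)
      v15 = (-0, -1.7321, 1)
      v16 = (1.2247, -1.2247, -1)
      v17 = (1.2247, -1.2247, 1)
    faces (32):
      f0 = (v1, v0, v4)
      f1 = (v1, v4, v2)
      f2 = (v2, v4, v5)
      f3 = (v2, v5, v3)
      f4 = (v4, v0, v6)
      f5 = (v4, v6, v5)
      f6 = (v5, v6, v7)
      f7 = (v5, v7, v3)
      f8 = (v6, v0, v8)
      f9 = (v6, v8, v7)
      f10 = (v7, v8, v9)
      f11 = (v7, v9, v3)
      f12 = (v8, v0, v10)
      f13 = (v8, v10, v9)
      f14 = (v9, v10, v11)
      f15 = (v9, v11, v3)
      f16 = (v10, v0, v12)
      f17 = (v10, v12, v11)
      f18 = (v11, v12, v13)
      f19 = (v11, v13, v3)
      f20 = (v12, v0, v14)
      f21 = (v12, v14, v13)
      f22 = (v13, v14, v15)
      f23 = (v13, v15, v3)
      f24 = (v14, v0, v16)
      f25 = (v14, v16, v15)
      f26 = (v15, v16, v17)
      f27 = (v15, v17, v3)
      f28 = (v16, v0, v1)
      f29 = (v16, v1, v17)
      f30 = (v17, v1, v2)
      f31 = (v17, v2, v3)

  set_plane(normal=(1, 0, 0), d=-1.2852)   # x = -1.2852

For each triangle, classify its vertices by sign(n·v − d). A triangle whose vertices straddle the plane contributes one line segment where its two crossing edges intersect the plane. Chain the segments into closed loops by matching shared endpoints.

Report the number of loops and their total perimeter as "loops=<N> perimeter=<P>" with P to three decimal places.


Straddling triangles (8 of 32):
  (v8,v0,v10) [++-] → (-1.2852, 0, -1.25801)–(-1.2852, 1.07867, -1)  len=1.1091
  (v8,v10,v9) [+-+] → (-1.2852, 1.07867, -1)–(-1.2852, 1.07867, 0.761529)  len=1.7615
  (v9,v10,v11) [+--] → (-1.2852, 1.07867, 0.761529)–(-1.2852, 1.07867, 1)  len=0.2385
  (v9,v11,v3) [+-+] → (-1.2852, 1.07867, 1)–(-1.2852, 0, 1.25801)  len=1.1091
  (v10,v0,v12) [-++] → (-1.2852, 0, -1.25801)–(-1.2852, -1.07867, -1)  len=1.1091
  (v10,v12,v11) [-+-] → (-1.2852, -1.07867, -1)–(-1.2852, -1.07867, -0.761529)  len=0.2385
  (v11,v12,v13) [-++] → (-1.2852, -1.07867, -0.761529)–(-1.2852, -1.07867, 1)  len=1.7615
  (v11,v13,v3) [-++] → (-1.2852, -1.07867, 1)–(-1.2852, 0, 1.25801)  len=1.1091

Chained into 1 loop(s):
  loop 1: 8 segments, perimeter = 8.4364
Total perimeter = 8.436

loops=1 perimeter=8.436


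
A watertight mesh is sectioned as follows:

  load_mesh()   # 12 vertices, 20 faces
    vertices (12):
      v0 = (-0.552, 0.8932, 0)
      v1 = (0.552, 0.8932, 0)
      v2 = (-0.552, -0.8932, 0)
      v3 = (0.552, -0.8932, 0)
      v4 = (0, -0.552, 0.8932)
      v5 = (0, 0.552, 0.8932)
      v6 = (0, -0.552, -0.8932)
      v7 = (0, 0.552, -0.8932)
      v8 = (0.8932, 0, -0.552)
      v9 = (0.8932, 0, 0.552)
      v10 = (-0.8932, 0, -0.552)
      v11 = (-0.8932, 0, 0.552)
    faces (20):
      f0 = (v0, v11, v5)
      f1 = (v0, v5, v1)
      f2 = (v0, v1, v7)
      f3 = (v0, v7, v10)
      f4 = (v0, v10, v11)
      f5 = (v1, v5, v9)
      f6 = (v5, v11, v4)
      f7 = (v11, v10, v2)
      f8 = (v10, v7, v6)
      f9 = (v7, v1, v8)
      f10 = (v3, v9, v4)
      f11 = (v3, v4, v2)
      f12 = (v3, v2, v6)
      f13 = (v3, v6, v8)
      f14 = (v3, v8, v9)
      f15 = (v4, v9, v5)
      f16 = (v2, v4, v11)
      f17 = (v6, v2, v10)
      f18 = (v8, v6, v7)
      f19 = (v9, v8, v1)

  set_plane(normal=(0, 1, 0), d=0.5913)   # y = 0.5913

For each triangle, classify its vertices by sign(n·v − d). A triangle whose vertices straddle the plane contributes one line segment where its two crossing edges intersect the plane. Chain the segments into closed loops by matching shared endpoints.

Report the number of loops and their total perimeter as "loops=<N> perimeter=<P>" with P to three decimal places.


loops=1 perimeter=4.416

Straddling triangles (8 of 20):
  (v0,v11,v5) [+--] → (-0.667325, 0.5913, 0.186575)–(-0.0635803, 0.5913, 0.79032)  len=0.8538
  (v0,v5,v1) [+-+] → (-0.0635803, 0.5913, 0.79032)–(0.0635803, 0.5913, 0.79032)  len=0.1272
  (v0,v1,v7) [++-] → (0.0635803, 0.5913, -0.79032)–(-0.0635803, 0.5913, -0.79032)  len=0.1272
  (v0,v7,v10) [+--] → (-0.0635803, 0.5913, -0.79032)–(-0.667325, 0.5913, -0.186575)  len=0.8538
  (v0,v10,v11) [+--] → (-0.667325, 0.5913, -0.186575)–(-0.667325, 0.5913, 0.186575)  len=0.3732
  (v1,v5,v9) [+--] → (0.0635803, 0.5913, 0.79032)–(0.667325, 0.5913, 0.186575)  len=0.8538
  (v7,v1,v8) [-+-] → (0.0635803, 0.5913, -0.79032)–(0.667325, 0.5913, -0.186575)  len=0.8538
  (v9,v8,v1) [--+] → (0.667325, 0.5913, -0.186575)–(0.667325, 0.5913, 0.186575)  len=0.3732

Chained into 1 loop(s):
  loop 1: 8 segments, perimeter = 4.4159
Total perimeter = 4.416


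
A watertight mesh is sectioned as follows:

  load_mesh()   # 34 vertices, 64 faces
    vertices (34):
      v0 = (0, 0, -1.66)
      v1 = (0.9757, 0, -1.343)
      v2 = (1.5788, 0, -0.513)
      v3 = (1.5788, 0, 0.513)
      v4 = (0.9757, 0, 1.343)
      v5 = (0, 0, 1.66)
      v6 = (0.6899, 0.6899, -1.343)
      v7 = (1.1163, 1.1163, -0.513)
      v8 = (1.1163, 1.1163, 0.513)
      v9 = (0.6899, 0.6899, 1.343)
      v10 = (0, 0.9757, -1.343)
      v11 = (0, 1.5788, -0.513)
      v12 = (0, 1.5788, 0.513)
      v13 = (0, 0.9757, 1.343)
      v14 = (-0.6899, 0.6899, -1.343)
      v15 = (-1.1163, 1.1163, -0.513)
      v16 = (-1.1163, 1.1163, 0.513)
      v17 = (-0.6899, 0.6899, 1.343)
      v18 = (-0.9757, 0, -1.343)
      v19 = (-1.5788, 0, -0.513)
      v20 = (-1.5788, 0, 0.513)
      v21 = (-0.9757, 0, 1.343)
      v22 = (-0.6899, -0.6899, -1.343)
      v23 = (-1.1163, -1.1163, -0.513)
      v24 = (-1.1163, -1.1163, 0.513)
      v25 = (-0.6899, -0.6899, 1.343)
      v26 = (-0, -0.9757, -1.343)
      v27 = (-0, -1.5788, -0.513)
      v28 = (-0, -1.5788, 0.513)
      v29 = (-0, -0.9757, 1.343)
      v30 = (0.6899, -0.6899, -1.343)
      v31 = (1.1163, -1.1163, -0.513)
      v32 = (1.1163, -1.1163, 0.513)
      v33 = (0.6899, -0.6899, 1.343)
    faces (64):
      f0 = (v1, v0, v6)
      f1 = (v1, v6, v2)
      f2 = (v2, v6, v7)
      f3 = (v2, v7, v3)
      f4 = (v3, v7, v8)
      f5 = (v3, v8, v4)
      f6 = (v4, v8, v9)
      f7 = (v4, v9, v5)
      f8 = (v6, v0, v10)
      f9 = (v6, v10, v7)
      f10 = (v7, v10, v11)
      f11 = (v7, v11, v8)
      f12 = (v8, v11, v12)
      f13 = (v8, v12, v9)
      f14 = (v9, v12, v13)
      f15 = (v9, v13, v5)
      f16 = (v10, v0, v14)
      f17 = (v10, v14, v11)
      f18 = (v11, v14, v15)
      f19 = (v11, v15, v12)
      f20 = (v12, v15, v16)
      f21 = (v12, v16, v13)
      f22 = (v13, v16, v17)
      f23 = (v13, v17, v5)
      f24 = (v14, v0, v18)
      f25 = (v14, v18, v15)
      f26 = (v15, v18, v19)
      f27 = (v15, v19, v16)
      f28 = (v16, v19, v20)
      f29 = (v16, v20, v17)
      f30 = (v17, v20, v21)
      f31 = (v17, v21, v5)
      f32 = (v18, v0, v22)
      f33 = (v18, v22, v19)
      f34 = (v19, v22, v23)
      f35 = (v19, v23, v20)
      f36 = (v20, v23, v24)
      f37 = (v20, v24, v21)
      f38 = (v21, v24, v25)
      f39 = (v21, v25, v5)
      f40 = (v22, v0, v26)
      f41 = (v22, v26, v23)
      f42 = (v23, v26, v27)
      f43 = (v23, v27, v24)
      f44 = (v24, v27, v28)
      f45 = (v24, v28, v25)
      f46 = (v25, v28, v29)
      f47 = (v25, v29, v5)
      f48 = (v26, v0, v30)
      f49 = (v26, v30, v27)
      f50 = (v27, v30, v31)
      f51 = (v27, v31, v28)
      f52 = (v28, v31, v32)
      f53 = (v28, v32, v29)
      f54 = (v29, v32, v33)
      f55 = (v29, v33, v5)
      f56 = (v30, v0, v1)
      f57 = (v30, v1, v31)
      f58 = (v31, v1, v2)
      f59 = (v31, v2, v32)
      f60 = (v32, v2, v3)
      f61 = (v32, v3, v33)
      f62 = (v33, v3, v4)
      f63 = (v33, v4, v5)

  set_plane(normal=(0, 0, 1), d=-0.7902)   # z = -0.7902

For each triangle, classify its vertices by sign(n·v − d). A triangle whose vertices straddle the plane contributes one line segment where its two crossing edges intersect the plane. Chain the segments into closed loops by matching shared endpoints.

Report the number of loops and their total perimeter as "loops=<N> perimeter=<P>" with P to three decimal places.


loops=1 perimeter=8.433

Straddling triangles (16 of 64):
  (v1,v6,v2) [--+] → (1.28193, 0.23041, -0.7902)–(1.37738, 0, -0.7902)  len=0.2494
  (v2,v6,v7) [+-+] → (1.28193, 0.23041, -0.7902)–(0.973893, 0.973893, -0.7902)  len=0.8048
  (v6,v10,v7) [--+] → (0.743483, 1.06934, -0.7902)–(0.973893, 0.973893, -0.7902)  len=0.2494
  (v7,v10,v11) [+-+] → (0.743483, 1.06934, -0.7902)–(0, 1.37738, -0.7902)  len=0.8048
  (v10,v14,v11) [--+] → (-0.23041, 1.28193, -0.7902)–(0, 1.37738, -0.7902)  len=0.2494
  (v11,v14,v15) [+-+] → (-0.23041, 1.28193, -0.7902)–(-0.973893, 0.973893, -0.7902)  len=0.8048
  (v14,v18,v15) [--+] → (-1.06934, 0.743483, -0.7902)–(-0.973893, 0.973893, -0.7902)  len=0.2494
  (v15,v18,v19) [+-+] → (-1.06934, 0.743483, -0.7902)–(-1.37738, 0, -0.7902)  len=0.8048
  (v18,v22,v19) [--+] → (-1.28193, -0.23041, -0.7902)–(-1.37738, 0, -0.7902)  len=0.2494
  (v19,v22,v23) [+-+] → (-1.28193, -0.23041, -0.7902)–(-0.973893, -0.973893, -0.7902)  len=0.8048
  (v22,v26,v23) [--+] → (-0.743483, -1.06934, -0.7902)–(-0.973893, -0.973893, -0.7902)  len=0.2494
  (v23,v26,v27) [+-+] → (-0.743483, -1.06934, -0.7902)–(0, -1.37738, -0.7902)  len=0.8048
  (v26,v30,v27) [--+] → (0.23041, -1.28193, -0.7902)–(0, -1.37738, -0.7902)  len=0.2494
  (v27,v30,v31) [+-+] → (0.23041, -1.28193, -0.7902)–(0.973893, -0.973893, -0.7902)  len=0.8048
  (v30,v1,v31) [--+] → (1.06934, -0.743483, -0.7902)–(0.973893, -0.973893, -0.7902)  len=0.2494
  (v31,v1,v2) [+-+] → (1.06934, -0.743483, -0.7902)–(1.37738, 0, -0.7902)  len=0.8048

Chained into 1 loop(s):
  loop 1: 16 segments, perimeter = 8.4333
Total perimeter = 8.433


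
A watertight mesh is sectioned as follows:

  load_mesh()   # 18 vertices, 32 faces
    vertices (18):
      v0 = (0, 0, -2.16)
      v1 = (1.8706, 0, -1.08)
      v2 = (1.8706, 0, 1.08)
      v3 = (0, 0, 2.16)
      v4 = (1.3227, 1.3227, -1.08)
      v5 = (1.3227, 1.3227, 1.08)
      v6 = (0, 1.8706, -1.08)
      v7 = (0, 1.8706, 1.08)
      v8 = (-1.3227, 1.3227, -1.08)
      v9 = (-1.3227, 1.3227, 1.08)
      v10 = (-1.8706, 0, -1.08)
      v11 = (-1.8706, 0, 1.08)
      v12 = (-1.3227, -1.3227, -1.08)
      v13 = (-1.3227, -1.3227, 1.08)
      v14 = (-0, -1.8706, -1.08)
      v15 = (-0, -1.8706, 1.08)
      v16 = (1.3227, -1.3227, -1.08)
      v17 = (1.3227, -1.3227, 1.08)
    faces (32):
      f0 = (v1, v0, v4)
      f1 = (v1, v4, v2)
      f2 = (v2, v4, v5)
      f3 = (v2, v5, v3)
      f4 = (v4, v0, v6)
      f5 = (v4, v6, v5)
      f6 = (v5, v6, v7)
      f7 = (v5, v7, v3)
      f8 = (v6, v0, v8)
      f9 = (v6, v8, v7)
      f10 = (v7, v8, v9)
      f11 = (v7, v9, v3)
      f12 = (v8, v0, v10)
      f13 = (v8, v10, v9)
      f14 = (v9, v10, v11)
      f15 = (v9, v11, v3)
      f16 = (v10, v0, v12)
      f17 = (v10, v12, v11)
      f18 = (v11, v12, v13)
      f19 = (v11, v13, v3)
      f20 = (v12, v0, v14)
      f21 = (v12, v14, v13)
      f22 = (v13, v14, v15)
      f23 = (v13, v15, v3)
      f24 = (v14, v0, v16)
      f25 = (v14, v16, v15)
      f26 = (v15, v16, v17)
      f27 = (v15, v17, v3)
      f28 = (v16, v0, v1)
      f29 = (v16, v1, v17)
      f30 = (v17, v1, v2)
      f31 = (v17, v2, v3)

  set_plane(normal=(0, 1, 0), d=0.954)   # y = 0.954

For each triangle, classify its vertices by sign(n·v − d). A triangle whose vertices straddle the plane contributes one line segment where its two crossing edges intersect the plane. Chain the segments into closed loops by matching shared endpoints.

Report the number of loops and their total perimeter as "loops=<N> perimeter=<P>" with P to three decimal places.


loops=1 perimeter=10.652

Straddling triangles (12 of 32):
  (v1,v0,v4) [--+] → (0.954, 0.954, -1.38105)–(1.47543, 0.954, -1.08)  len=0.6021
  (v1,v4,v2) [-+-] → (1.47543, 0.954, -1.08)–(1.47543, 0.954, -0.477904)  len=0.6021
  (v2,v4,v5) [-++] → (1.47543, 0.954, -0.477904)–(1.47543, 0.954, 1.08)  len=1.5579
  (v2,v5,v3) [-+-] → (1.47543, 0.954, 1.08)–(0.954, 0.954, 1.38105)  len=0.6021
  (v4,v0,v6) [+-+] → (0.954, 0.954, -1.38105)–(0, 0.954, -1.6092)  len=0.9809
  (v5,v7,v3) [++-] → (0, 0.954, 1.6092)–(0.954, 0.954, 1.38105)  len=0.9809
  (v6,v0,v8) [+-+] → (0, 0.954, -1.6092)–(-0.954, 0.954, -1.38105)  len=0.9809
  (v7,v9,v3) [++-] → (-0.954, 0.954, 1.38105)–(0, 0.954, 1.6092)  len=0.9809
  (v8,v0,v10) [+--] → (-0.954, 0.954, -1.38105)–(-1.47543, 0.954, -1.08)  len=0.6021
  (v8,v10,v9) [+-+] → (-1.47543, 0.954, -1.08)–(-1.47543, 0.954, 0.477904)  len=1.5579
  (v9,v10,v11) [+--] → (-1.47543, 0.954, 0.477904)–(-1.47543, 0.954, 1.08)  len=0.6021
  (v9,v11,v3) [+--] → (-1.47543, 0.954, 1.08)–(-0.954, 0.954, 1.38105)  len=0.6021

Chained into 1 loop(s):
  loop 1: 12 segments, perimeter = 10.6520
Total perimeter = 10.652


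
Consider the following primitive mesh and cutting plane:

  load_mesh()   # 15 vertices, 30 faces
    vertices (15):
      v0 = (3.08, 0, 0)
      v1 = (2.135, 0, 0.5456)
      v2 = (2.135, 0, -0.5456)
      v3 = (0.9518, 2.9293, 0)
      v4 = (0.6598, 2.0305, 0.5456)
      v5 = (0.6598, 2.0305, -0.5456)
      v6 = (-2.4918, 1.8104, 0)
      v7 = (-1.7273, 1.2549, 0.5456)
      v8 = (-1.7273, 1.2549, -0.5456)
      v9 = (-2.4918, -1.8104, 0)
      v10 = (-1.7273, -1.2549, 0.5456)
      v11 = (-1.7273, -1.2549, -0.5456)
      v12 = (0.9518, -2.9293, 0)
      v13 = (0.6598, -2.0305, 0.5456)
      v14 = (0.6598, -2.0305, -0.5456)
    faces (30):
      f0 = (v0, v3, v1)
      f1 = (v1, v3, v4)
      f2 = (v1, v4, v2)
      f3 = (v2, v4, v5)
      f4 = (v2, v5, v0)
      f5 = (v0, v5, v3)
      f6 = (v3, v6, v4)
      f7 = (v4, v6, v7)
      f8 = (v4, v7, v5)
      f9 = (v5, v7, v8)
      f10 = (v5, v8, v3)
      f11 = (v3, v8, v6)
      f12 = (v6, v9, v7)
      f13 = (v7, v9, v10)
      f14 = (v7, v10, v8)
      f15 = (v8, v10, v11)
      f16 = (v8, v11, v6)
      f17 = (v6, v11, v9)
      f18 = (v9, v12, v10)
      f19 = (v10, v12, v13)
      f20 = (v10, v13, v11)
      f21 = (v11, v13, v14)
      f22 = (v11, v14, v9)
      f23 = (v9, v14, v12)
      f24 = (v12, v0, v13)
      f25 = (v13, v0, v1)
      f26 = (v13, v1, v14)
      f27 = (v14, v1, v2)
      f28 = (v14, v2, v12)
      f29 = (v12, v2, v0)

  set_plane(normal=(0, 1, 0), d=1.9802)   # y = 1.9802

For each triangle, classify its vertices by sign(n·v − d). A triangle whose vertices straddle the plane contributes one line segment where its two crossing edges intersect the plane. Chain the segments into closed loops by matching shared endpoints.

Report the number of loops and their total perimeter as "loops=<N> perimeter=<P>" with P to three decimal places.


loops=2 perimeter=9.432

Straddling triangles (12 of 30):
  (v0,v3,v1) [-+-] → (1.64134, 1.9802, 0)–(1.33516, 1.9802, 0.176776)  len=0.3535
  (v1,v3,v4) [-++] → (1.33516, 1.9802, 0.176776)–(0.696344, 1.9802, 0.5456)  len=0.7376
  (v1,v4,v2) [-+-] → (0.696344, 1.9802, 0.5456)–(0.696344, 1.9802, 0.518569)  len=0.0270
  (v2,v4,v5) [-++] → (0.696344, 1.9802, 0.518569)–(0.696344, 1.9802, -0.5456)  len=1.0642
  (v2,v5,v0) [-+-] → (0.696344, 1.9802, -0.5456)–(0.719754, 1.9802, -0.532084)  len=0.0270
  (v0,v5,v3) [-++] → (0.719754, 1.9802, -0.532084)–(1.64134, 1.9802, 0)  len=1.0642
  (v3,v6,v4) [+-+] → (-1.96921, 1.9802, 0)–(-0.060443, 1.9802, 0.420913)  len=1.9546
  (v4,v6,v7) [+--] → (-0.060443, 1.9802, 0.420913)–(0.504989, 1.9802, 0.5456)  len=0.5790
  (v4,v7,v5) [+-+] → (0.504989, 1.9802, 0.5456)–(0.504989, 1.9802, -0.474832)  len=1.0204
  (v5,v7,v8) [+--] → (0.504989, 1.9802, -0.474832)–(0.504989, 1.9802, -0.5456)  len=0.0708
  (v5,v8,v3) [+-+] → (0.504989, 1.9802, -0.5456)–(-0.566794, 1.9802, -0.309262)  len=1.0975
  (v3,v8,v6) [+--] → (-0.566794, 1.9802, -0.309262)–(-1.96921, 1.9802, 0)  len=1.4361

Chained into 2 loop(s):
  loop 1: 6 segments, perimeter = 3.2736
  loop 2: 6 segments, perimeter = 6.1585
Total perimeter = 9.432


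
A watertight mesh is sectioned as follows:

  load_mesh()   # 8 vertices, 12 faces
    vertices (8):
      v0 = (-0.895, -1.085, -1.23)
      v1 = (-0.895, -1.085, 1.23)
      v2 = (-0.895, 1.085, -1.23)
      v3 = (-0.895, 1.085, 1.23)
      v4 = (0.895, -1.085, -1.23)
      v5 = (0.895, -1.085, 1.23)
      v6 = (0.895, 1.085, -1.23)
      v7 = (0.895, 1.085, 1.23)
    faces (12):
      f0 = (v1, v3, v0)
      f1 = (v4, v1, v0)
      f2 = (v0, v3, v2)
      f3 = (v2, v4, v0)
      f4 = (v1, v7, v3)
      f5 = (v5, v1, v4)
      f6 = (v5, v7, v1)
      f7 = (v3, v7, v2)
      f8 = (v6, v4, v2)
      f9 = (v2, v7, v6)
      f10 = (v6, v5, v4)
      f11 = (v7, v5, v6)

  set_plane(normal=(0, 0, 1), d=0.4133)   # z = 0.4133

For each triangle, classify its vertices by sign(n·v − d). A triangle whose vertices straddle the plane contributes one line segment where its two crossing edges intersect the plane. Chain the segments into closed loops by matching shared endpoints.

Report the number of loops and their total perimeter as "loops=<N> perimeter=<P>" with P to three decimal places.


Straddling triangles (8 of 12):
  (v1,v3,v0) [++-] → (-0.895, 0.364578, 0.4133)–(-0.895, -1.085, 0.4133)  len=1.4496
  (v4,v1,v0) [-+-] → (-0.300735, -1.085, 0.4133)–(-0.895, -1.085, 0.4133)  len=0.5943
  (v0,v3,v2) [-+-] → (-0.895, 0.364578, 0.4133)–(-0.895, 1.085, 0.4133)  len=0.7204
  (v5,v1,v4) [++-] → (-0.300735, -1.085, 0.4133)–(0.895, -1.085, 0.4133)  len=1.1957
  (v3,v7,v2) [++-] → (0.300735, 1.085, 0.4133)–(-0.895, 1.085, 0.4133)  len=1.1957
  (v2,v7,v6) [-+-] → (0.300735, 1.085, 0.4133)–(0.895, 1.085, 0.4133)  len=0.5943
  (v6,v5,v4) [-+-] → (0.895, -0.364578, 0.4133)–(0.895, -1.085, 0.4133)  len=0.7204
  (v7,v5,v6) [++-] → (0.895, -0.364578, 0.4133)–(0.895, 1.085, 0.4133)  len=1.4496

Chained into 1 loop(s):
  loop 1: 8 segments, perimeter = 7.9200
Total perimeter = 7.920

loops=1 perimeter=7.920


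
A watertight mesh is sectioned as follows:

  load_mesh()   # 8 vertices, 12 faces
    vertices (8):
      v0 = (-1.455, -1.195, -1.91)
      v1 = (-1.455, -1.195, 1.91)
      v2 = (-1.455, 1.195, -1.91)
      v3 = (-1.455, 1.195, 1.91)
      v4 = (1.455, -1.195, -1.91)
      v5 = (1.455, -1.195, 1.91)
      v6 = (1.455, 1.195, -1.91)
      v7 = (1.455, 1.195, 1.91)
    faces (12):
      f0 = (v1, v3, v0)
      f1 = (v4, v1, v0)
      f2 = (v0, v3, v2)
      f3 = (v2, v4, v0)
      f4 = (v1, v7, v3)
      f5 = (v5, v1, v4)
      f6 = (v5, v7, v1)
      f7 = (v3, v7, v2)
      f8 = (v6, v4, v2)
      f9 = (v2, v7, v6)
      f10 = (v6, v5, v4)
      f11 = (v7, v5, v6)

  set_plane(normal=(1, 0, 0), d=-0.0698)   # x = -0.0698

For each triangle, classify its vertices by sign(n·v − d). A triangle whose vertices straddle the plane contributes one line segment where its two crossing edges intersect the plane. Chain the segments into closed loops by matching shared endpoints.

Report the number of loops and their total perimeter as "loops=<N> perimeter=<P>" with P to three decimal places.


loops=1 perimeter=12.420

Straddling triangles (8 of 12):
  (v4,v1,v0) [+--] → (-0.0698, -1.195, 0.0916275)–(-0.0698, -1.195, -1.91)  len=2.0016
  (v2,v4,v0) [-+-] → (-0.0698, 0.0573271, -1.91)–(-0.0698, -1.195, -1.91)  len=1.2523
  (v1,v7,v3) [-+-] → (-0.0698, -0.0573271, 1.91)–(-0.0698, 1.195, 1.91)  len=1.2523
  (v5,v1,v4) [+-+] → (-0.0698, -1.195, 1.91)–(-0.0698, -1.195, 0.0916275)  len=1.8184
  (v5,v7,v1) [++-] → (-0.0698, -0.0573271, 1.91)–(-0.0698, -1.195, 1.91)  len=1.1377
  (v3,v7,v2) [-+-] → (-0.0698, 1.195, 1.91)–(-0.0698, 1.195, -0.0916275)  len=2.0016
  (v6,v4,v2) [++-] → (-0.0698, 0.0573271, -1.91)–(-0.0698, 1.195, -1.91)  len=1.1377
  (v2,v7,v6) [-++] → (-0.0698, 1.195, -0.0916275)–(-0.0698, 1.195, -1.91)  len=1.8184

Chained into 1 loop(s):
  loop 1: 8 segments, perimeter = 12.4200
Total perimeter = 12.420


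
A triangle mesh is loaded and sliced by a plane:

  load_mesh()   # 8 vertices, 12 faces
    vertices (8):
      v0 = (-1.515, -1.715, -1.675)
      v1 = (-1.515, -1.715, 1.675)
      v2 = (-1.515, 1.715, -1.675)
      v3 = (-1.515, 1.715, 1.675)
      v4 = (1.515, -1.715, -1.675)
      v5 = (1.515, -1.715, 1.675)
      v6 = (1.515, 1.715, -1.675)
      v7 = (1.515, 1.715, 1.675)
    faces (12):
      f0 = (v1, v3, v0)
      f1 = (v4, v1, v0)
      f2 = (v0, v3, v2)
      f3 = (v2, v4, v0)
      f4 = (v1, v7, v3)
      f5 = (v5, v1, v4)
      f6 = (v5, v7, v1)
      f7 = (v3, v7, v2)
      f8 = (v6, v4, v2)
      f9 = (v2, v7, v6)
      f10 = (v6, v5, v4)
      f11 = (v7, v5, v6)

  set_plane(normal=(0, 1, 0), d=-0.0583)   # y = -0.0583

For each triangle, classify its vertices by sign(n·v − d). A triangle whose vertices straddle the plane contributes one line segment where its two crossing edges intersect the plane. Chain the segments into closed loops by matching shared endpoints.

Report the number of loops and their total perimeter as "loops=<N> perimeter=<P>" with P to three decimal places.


loops=1 perimeter=12.760

Straddling triangles (8 of 12):
  (v1,v3,v0) [-+-] → (-1.515, -0.0583, 1.675)–(-1.515, -0.0583, -0.0569402)  len=1.7319
  (v0,v3,v2) [-++] → (-1.515, -0.0583, -0.0569402)–(-1.515, -0.0583, -1.675)  len=1.6181
  (v2,v4,v0) [+--] → (0.0515012, -0.0583, -1.675)–(-1.515, -0.0583, -1.675)  len=1.5665
  (v1,v7,v3) [-++] → (-0.0515012, -0.0583, 1.675)–(-1.515, -0.0583, 1.675)  len=1.4635
  (v5,v7,v1) [-+-] → (1.515, -0.0583, 1.675)–(-0.0515012, -0.0583, 1.675)  len=1.5665
  (v6,v4,v2) [+-+] → (1.515, -0.0583, -1.675)–(0.0515012, -0.0583, -1.675)  len=1.4635
  (v6,v5,v4) [+--] → (1.515, -0.0583, 0.0569402)–(1.515, -0.0583, -1.675)  len=1.7319
  (v7,v5,v6) [+-+] → (1.515, -0.0583, 1.675)–(1.515, -0.0583, 0.0569402)  len=1.6181

Chained into 1 loop(s):
  loop 1: 8 segments, perimeter = 12.7600
Total perimeter = 12.760


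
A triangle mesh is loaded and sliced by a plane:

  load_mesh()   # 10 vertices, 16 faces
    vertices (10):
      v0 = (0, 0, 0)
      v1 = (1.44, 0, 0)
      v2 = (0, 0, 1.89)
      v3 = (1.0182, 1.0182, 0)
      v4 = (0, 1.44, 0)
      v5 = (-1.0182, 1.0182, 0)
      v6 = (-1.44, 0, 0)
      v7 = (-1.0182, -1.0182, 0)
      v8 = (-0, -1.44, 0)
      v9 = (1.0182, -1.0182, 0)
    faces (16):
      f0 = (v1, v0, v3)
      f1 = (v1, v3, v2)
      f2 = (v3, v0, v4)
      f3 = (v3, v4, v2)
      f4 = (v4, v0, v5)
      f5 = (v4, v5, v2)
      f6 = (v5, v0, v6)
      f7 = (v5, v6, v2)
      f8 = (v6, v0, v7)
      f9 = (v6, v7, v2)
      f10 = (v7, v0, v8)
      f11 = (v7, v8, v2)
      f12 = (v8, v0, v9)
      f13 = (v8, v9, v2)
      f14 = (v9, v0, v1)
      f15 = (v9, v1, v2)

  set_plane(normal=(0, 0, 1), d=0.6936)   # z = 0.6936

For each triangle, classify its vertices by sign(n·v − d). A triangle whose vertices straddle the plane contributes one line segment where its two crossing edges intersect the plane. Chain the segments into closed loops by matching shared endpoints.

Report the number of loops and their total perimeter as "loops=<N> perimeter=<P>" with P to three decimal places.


loops=1 perimeter=5.581

Straddling triangles (8 of 16):
  (v1,v3,v2) [--+] → (0.644537, 0.644537, 0.6936)–(0.911543, 0, 0.6936)  len=0.6977
  (v3,v4,v2) [--+] → (0, 0.911543, 0.6936)–(0.644537, 0.644537, 0.6936)  len=0.6977
  (v4,v5,v2) [--+] → (-0.644537, 0.644537, 0.6936)–(0, 0.911543, 0.6936)  len=0.6977
  (v5,v6,v2) [--+] → (-0.911543, 0, 0.6936)–(-0.644537, 0.644537, 0.6936)  len=0.6977
  (v6,v7,v2) [--+] → (-0.644537, -0.644537, 0.6936)–(-0.911543, 0, 0.6936)  len=0.6977
  (v7,v8,v2) [--+] → (0, -0.911543, 0.6936)–(-0.644537, -0.644537, 0.6936)  len=0.6977
  (v8,v9,v2) [--+] → (0.644537, -0.644537, 0.6936)–(0, -0.911543, 0.6936)  len=0.6977
  (v9,v1,v2) [--+] → (0.911543, 0, 0.6936)–(0.644537, -0.644537, 0.6936)  len=0.6977

Chained into 1 loop(s):
  loop 1: 8 segments, perimeter = 5.5812
Total perimeter = 5.581


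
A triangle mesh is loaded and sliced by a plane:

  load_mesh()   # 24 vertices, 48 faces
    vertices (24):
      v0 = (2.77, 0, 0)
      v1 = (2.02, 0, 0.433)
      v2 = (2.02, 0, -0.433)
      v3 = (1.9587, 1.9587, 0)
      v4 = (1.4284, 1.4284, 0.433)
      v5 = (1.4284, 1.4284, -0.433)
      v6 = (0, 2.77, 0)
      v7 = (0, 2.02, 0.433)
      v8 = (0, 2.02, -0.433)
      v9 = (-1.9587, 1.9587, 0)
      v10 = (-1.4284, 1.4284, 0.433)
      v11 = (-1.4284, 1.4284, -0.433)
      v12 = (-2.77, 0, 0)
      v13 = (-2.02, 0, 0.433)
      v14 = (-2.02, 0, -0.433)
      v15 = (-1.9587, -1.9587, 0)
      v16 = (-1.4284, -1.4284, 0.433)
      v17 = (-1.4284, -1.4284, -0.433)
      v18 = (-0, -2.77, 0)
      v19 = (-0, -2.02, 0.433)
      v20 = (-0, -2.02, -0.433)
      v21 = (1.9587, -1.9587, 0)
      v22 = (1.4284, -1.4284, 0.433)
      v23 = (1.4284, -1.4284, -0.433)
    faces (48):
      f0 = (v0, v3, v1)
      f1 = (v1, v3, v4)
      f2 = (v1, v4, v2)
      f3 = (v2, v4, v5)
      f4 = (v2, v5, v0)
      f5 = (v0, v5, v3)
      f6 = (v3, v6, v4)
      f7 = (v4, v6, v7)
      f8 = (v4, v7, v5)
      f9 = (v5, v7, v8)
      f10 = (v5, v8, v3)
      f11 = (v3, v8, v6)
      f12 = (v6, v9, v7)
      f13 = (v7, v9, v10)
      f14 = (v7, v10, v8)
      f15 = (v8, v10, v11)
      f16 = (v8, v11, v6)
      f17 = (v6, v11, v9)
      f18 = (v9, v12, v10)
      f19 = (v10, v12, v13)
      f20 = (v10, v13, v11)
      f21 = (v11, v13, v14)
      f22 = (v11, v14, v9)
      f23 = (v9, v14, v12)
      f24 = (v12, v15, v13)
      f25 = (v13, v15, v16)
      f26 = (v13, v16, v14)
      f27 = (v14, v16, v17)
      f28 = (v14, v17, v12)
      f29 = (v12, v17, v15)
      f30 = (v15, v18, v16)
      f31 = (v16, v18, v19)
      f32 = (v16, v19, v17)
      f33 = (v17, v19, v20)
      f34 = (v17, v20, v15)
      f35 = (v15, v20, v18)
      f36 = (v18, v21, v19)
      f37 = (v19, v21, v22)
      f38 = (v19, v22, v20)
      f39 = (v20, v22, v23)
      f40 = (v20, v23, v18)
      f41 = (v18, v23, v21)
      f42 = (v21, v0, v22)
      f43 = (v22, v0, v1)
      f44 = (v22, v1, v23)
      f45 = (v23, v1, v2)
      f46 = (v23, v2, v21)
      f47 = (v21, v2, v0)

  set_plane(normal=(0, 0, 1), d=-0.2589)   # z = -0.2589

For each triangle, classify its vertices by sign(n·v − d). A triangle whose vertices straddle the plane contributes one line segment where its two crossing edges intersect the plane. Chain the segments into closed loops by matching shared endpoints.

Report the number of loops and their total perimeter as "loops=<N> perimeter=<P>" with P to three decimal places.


Straddling triangles (32 of 48):
  (v1,v4,v2) [++-] → (1.90107, 0.287164, -0.2589)–(2.02, 0, -0.2589)  len=0.3108
  (v2,v4,v5) [-+-] → (1.90107, 0.287164, -0.2589)–(1.4284, 1.4284, -0.2589)  len=1.2352
  (v2,v5,v0) [--+] → (1.96783, 0.854071, -0.2589)–(2.32156, 0, -0.2589)  len=0.9244
  (v0,v5,v3) [+-+] → (1.96783, 0.854071, -0.2589)–(1.64162, 1.64162, -0.2589)  len=0.8524
  (v4,v7,v5) [++-] → (1.14124, 1.54733, -0.2589)–(1.4284, 1.4284, -0.2589)  len=0.3108
  (v5,v7,v8) [-+-] → (1.14124, 1.54733, -0.2589)–(0, 2.02, -0.2589)  len=1.2352
  (v5,v8,v3) [--+] → (0.787551, 1.99535, -0.2589)–(1.64162, 1.64162, -0.2589)  len=0.9244
  (v3,v8,v6) [+-+] → (0.787551, 1.99535, -0.2589)–(0, 2.32156, -0.2589)  len=0.8524
  (v7,v10,v8) [++-] → (-0.287164, 1.90107, -0.2589)–(0, 2.02, -0.2589)  len=0.3108
  (v8,v10,v11) [-+-] → (-0.287164, 1.90107, -0.2589)–(-1.4284, 1.4284, -0.2589)  len=1.2352
  (v8,v11,v6) [--+] → (-0.854071, 1.96783, -0.2589)–(0, 2.32156, -0.2589)  len=0.9244
  (v6,v11,v9) [+-+] → (-0.854071, 1.96783, -0.2589)–(-1.64162, 1.64162, -0.2589)  len=0.8524
  (v10,v13,v11) [++-] → (-1.54733, 1.14124, -0.2589)–(-1.4284, 1.4284, -0.2589)  len=0.3108
  (v11,v13,v14) [-+-] → (-1.54733, 1.14124, -0.2589)–(-2.02, 0, -0.2589)  len=1.2352
  (v11,v14,v9) [--+] → (-1.99535, 0.787551, -0.2589)–(-1.64162, 1.64162, -0.2589)  len=0.9244
  (v9,v14,v12) [+-+] → (-1.99535, 0.787551, -0.2589)–(-2.32156, 0, -0.2589)  len=0.8524
  (v13,v16,v14) [++-] → (-1.90107, -0.287164, -0.2589)–(-2.02, 0, -0.2589)  len=0.3108
  (v14,v16,v17) [-+-] → (-1.90107, -0.287164, -0.2589)–(-1.4284, -1.4284, -0.2589)  len=1.2352
  (v14,v17,v12) [--+] → (-1.96783, -0.854071, -0.2589)–(-2.32156, 0, -0.2589)  len=0.9244
  (v12,v17,v15) [+-+] → (-1.96783, -0.854071, -0.2589)–(-1.64162, -1.64162, -0.2589)  len=0.8524
  (v16,v19,v17) [++-] → (-1.14124, -1.54733, -0.2589)–(-1.4284, -1.4284, -0.2589)  len=0.3108
  (v17,v19,v20) [-+-] → (-1.14124, -1.54733, -0.2589)–(0, -2.02, -0.2589)  len=1.2352
  (v17,v20,v15) [--+] → (-0.787551, -1.99535, -0.2589)–(-1.64162, -1.64162, -0.2589)  len=0.9244
  (v15,v20,v18) [+-+] → (-0.787551, -1.99535, -0.2589)–(0, -2.32156, -0.2589)  len=0.8524
  (v19,v22,v20) [++-] → (0.287164, -1.90107, -0.2589)–(0, -2.02, -0.2589)  len=0.3108
  (v20,v22,v23) [-+-] → (0.287164, -1.90107, -0.2589)–(1.4284, -1.4284, -0.2589)  len=1.2352
  (v20,v23,v18) [--+] → (0.854071, -1.96783, -0.2589)–(0, -2.32156, -0.2589)  len=0.9244
  (v18,v23,v21) [+-+] → (0.854071, -1.96783, -0.2589)–(1.64162, -1.64162, -0.2589)  len=0.8524
  (v22,v1,v23) [++-] → (1.54733, -1.14124, -0.2589)–(1.4284, -1.4284, -0.2589)  len=0.3108
  (v23,v1,v2) [-+-] → (1.54733, -1.14124, -0.2589)–(2.02, 0, -0.2589)  len=1.2352
  (v23,v2,v21) [--+] → (1.99535, -0.787551, -0.2589)–(1.64162, -1.64162, -0.2589)  len=0.9244
  (v21,v2,v0) [+-+] → (1.99535, -0.787551, -0.2589)–(2.32156, 0, -0.2589)  len=0.8524

Chained into 2 loop(s):
  loop 1: 16 segments, perimeter = 12.3685
  loop 2: 16 segments, perimeter = 14.2149
Total perimeter = 26.583

loops=2 perimeter=26.583


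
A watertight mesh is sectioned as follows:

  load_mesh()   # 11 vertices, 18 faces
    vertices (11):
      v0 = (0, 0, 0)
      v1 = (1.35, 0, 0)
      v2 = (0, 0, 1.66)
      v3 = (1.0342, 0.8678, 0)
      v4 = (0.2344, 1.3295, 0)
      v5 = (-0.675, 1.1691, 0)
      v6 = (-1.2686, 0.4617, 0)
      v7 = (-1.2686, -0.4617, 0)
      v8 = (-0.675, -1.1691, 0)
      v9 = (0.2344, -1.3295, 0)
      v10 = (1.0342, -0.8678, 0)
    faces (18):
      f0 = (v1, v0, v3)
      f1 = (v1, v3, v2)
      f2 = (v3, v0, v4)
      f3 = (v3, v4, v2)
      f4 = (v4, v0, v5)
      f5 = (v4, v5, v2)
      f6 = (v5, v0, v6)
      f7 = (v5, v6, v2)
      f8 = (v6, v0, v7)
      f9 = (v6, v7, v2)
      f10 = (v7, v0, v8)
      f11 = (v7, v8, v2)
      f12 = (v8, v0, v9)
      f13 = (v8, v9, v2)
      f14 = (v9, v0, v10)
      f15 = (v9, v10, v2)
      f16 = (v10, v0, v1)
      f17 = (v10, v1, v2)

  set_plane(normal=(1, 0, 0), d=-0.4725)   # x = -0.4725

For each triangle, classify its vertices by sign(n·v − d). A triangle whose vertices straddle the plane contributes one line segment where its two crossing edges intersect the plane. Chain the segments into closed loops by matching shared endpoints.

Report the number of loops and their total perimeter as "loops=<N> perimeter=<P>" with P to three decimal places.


Straddling triangles (10 of 18):
  (v4,v0,v5) [++-] → (-0.4725, 0.81837, 0)–(-0.4725, 1.20482, 0)  len=0.3864
  (v4,v5,v2) [+-+] → (-0.4725, 1.20482, 0)–(-0.4725, 0.81837, 0.498)  len=0.6304
  (v5,v0,v6) [-+-] → (-0.4725, 0.81837, 0)–(-0.4725, 0.171964, 0)  len=0.6464
  (v5,v6,v2) [--+] → (-0.4725, 0.171964, 1.04172)–(-0.4725, 0.81837, 0.498)  len=0.8447
  (v6,v0,v7) [-+-] → (-0.4725, 0.171964, 0)–(-0.4725, -0.171964, 0)  len=0.3439
  (v6,v7,v2) [--+] → (-0.4725, -0.171964, 1.04172)–(-0.4725, 0.171964, 1.04172)  len=0.3439
  (v7,v0,v8) [-+-] → (-0.4725, -0.171964, 0)–(-0.4725, -0.81837, 0)  len=0.6464
  (v7,v8,v2) [--+] → (-0.4725, -0.81837, 0.498)–(-0.4725, -0.171964, 1.04172)  len=0.8447
  (v8,v0,v9) [-++] → (-0.4725, -0.81837, 0)–(-0.4725, -1.20482, 0)  len=0.3864
  (v8,v9,v2) [-++] → (-0.4725, -1.20482, 0)–(-0.4725, -0.81837, 0.498)  len=0.6304

Chained into 1 loop(s):
  loop 1: 10 segments, perimeter = 5.7036
Total perimeter = 5.704

loops=1 perimeter=5.704


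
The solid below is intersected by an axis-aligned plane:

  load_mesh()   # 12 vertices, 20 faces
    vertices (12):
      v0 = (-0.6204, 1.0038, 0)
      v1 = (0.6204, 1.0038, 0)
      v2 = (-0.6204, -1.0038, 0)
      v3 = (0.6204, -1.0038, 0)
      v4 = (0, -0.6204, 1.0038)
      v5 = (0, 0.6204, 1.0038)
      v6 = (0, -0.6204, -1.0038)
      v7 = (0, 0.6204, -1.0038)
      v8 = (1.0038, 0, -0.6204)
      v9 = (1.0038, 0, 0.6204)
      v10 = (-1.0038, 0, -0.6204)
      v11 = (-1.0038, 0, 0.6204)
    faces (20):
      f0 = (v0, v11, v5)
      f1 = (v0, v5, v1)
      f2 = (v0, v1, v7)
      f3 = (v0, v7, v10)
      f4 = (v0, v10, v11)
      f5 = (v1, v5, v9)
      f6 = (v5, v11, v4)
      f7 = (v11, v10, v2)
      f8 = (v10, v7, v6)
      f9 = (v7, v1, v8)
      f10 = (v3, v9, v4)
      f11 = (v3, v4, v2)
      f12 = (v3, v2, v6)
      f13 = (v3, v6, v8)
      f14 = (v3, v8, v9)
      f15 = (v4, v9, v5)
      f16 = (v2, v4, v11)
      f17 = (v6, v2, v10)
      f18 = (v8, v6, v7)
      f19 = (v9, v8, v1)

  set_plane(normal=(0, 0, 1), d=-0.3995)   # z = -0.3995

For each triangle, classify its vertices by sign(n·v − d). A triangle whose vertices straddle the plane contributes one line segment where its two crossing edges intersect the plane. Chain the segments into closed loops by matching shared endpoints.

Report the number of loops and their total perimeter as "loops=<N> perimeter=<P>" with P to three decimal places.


Straddling triangles (10 of 20):
  (v0,v1,v7) [++-] → (0.373488, 0.851212, -0.3995)–(-0.373488, 0.851212, -0.3995)  len=0.7470
  (v0,v7,v10) [+--] → (-0.373488, 0.851212, -0.3995)–(-0.867286, 0.357414, -0.3995)  len=0.6983
  (v0,v10,v11) [+-+] → (-0.867286, 0.357414, -0.3995)–(-1.0038, 0, -0.3995)  len=0.3826
  (v11,v10,v2) [+-+] → (-1.0038, 0, -0.3995)–(-0.867286, -0.357414, -0.3995)  len=0.3826
  (v7,v1,v8) [-+-] → (0.373488, 0.851212, -0.3995)–(0.867286, 0.357414, -0.3995)  len=0.6983
  (v3,v2,v6) [++-] → (-0.373488, -0.851212, -0.3995)–(0.373488, -0.851212, -0.3995)  len=0.7470
  (v3,v6,v8) [+--] → (0.373488, -0.851212, -0.3995)–(0.867286, -0.357414, -0.3995)  len=0.6983
  (v3,v8,v9) [+-+] → (0.867286, -0.357414, -0.3995)–(1.0038, 0, -0.3995)  len=0.3826
  (v6,v2,v10) [-+-] → (-0.373488, -0.851212, -0.3995)–(-0.867286, -0.357414, -0.3995)  len=0.6983
  (v9,v8,v1) [+-+] → (1.0038, 0, -0.3995)–(0.867286, 0.357414, -0.3995)  len=0.3826

Chained into 1 loop(s):
  loop 1: 10 segments, perimeter = 5.8177
Total perimeter = 5.818

loops=1 perimeter=5.818


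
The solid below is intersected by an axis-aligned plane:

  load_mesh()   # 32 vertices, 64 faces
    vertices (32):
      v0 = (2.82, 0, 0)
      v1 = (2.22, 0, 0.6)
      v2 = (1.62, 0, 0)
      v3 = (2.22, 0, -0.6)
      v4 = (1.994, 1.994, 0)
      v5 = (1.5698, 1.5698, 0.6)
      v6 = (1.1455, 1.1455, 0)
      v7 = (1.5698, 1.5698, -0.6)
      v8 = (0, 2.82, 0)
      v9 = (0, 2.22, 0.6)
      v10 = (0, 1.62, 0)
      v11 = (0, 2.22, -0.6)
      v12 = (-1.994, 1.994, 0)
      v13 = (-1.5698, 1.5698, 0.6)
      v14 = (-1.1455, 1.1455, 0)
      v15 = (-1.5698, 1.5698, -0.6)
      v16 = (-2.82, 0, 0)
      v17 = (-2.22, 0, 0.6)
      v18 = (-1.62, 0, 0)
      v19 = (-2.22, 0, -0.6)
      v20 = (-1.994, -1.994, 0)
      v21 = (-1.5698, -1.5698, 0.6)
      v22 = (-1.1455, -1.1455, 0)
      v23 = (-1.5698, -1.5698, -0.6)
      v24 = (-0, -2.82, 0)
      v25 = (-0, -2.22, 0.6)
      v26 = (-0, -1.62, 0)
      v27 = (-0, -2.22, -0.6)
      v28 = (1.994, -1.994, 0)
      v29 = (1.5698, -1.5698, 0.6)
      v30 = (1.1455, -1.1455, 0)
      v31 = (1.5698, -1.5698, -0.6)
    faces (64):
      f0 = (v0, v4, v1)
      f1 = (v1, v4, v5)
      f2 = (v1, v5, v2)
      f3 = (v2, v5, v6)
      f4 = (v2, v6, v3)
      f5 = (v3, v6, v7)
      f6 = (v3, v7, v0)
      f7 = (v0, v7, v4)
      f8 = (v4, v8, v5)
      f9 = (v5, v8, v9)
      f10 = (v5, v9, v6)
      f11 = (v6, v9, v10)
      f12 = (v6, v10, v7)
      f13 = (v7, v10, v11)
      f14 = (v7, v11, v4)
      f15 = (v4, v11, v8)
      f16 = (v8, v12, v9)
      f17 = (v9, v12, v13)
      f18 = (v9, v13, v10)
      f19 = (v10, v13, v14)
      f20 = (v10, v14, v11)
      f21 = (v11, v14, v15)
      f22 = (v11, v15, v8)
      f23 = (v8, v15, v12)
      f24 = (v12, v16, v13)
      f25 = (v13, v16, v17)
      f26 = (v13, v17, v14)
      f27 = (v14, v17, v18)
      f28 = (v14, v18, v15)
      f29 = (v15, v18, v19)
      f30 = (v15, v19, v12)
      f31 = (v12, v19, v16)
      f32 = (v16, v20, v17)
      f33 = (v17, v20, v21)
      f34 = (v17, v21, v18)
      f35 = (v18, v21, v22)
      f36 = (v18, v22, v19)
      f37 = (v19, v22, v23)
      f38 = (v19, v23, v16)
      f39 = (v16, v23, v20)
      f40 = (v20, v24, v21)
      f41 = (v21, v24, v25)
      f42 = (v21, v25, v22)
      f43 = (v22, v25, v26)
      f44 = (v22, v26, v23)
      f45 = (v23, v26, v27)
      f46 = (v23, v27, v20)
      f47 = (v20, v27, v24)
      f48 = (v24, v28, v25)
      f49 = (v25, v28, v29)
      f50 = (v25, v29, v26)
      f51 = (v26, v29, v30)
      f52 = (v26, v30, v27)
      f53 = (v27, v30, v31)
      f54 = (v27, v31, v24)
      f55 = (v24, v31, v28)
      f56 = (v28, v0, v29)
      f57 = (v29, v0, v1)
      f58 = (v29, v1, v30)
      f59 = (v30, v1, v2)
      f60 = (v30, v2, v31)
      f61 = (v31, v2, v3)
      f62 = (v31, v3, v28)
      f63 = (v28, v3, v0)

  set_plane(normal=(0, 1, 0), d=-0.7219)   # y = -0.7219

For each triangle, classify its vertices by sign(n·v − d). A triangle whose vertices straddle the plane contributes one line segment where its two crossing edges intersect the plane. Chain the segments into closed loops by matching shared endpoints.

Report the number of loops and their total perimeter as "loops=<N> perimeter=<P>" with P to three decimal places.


loops=2 perimeter=6.788

Straddling triangles (16 of 64):
  (v16,v20,v17) [+-+] → (-2.52096, -0.7219, 0)–(-2.13818, -0.7219, 0.382778)  len=0.5413
  (v17,v20,v21) [+--] → (-2.13818, -0.7219, 0.382778)–(-1.92099, -0.7219, 0.6)  len=0.3072
  (v17,v21,v18) [+-+] → (-1.92099, -0.7219, 0.6)–(-1.59691, -0.7219, 0.27592)  len=0.4583
  (v18,v21,v22) [+--] → (-1.59691, -0.7219, 0.27592)–(-1.32097, -0.7219, 0)  len=0.3902
  (v18,v22,v19) [+-+] → (-1.32097, -0.7219, 0)–(-1.54284, -0.7219, -0.221877)  len=0.3138
  (v19,v22,v23) [+--] → (-1.54284, -0.7219, -0.221877)–(-1.92099, -0.7219, -0.6)  len=0.5348
  (v19,v23,v16) [+-+] → (-1.92099, -0.7219, -0.6)–(-2.24507, -0.7219, -0.27592)  len=0.4583
  (v16,v23,v20) [+--] → (-2.24507, -0.7219, -0.27592)–(-2.52096, -0.7219, 0)  len=0.3902
  (v28,v0,v29) [-+-] → (2.52096, -0.7219, 0)–(2.24507, -0.7219, 0.27592)  len=0.3902
  (v29,v0,v1) [-++] → (2.24507, -0.7219, 0.27592)–(1.92099, -0.7219, 0.6)  len=0.4583
  (v29,v1,v30) [-+-] → (1.92099, -0.7219, 0.6)–(1.54284, -0.7219, 0.221877)  len=0.5348
  (v30,v1,v2) [-++] → (1.54284, -0.7219, 0.221877)–(1.32097, -0.7219, 0)  len=0.3138
  (v30,v2,v31) [-+-] → (1.32097, -0.7219, 0)–(1.59691, -0.7219, -0.27592)  len=0.3902
  (v31,v2,v3) [-++] → (1.59691, -0.7219, -0.27592)–(1.92099, -0.7219, -0.6)  len=0.4583
  (v31,v3,v28) [-+-] → (1.92099, -0.7219, -0.6)–(2.13818, -0.7219, -0.382778)  len=0.3072
  (v28,v3,v0) [-++] → (2.13818, -0.7219, -0.382778)–(2.52096, -0.7219, 0)  len=0.5413

Chained into 2 loop(s):
  loop 1: 8 segments, perimeter = 3.3941
  loop 2: 8 segments, perimeter = 3.3941
Total perimeter = 6.788
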